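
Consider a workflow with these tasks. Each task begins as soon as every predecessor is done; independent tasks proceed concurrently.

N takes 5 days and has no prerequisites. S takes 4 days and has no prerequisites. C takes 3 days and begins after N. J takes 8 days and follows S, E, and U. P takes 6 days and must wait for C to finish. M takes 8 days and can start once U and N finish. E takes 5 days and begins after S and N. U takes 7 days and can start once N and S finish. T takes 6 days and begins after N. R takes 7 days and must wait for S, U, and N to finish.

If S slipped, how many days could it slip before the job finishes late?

1

Critical path: N→U→M = 5+7+8 = 20, so the finish is 20 days.
S finishes as early as 4 and must finish by 5.
Slack of S = 1 − 0 = 1 day.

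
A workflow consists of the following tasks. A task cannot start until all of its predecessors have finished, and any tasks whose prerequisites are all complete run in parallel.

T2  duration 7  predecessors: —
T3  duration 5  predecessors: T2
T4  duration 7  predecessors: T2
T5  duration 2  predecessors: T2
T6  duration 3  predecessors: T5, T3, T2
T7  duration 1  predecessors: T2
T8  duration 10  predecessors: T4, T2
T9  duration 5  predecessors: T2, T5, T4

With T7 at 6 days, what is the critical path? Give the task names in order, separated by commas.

As given, the longest chain is T2→T4→T8 = 7+7+10 = 24, so the finish is 24 days.
T7 is off the critical path — its longest chain is 8 days, giving 16 of slack.
That remains the longest chain; total 24 days.

T2, T4, T8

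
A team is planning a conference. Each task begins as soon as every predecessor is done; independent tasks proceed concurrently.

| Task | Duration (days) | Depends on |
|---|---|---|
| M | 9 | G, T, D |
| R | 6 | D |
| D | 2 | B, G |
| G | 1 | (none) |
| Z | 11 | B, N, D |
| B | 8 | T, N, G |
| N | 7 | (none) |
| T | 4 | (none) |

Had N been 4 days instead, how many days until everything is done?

Actual critical path: N→B→D→Z = 7+8+2+11 = 28 ⇒ 28 days.
N is on the critical path; changing it to 4 makes that path 25 days.
No other chain overtakes it, so the finish is 25 days.

25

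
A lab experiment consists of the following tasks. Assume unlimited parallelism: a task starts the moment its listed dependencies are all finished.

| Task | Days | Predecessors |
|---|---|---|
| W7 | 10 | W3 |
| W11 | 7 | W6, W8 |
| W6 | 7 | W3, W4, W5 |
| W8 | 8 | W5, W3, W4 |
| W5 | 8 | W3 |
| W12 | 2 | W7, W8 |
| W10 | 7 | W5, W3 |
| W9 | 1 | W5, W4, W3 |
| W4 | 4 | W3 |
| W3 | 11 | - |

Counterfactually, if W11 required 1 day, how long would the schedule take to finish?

Critical path before the change: W3→W5→W8→W11 = 11+8+8+7 = 34 giving 34 days.
W11 is on the critical path; changing it to 1 makes that path 28 days.
New critical path: W3→W5→W8→W12 = 11+8+8+2 = 29 ⇒ 29 days.

29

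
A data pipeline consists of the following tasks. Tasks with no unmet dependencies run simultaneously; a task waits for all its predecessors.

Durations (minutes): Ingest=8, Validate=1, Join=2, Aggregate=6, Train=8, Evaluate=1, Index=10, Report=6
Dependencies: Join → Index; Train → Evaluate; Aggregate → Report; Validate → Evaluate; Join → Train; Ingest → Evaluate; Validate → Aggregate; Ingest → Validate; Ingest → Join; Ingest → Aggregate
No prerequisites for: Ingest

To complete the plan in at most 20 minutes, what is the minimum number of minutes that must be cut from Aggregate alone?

1

Current finish: 21 minutes; target: 20.
Aggregate is on every critical path, so each minute cut from Aggregate cuts the finish by one (this holds down to a finish of 20).
Need 21 − 20 = 1 minute off Aggregate → Aggregate becomes 5 minutes, finish becomes 20.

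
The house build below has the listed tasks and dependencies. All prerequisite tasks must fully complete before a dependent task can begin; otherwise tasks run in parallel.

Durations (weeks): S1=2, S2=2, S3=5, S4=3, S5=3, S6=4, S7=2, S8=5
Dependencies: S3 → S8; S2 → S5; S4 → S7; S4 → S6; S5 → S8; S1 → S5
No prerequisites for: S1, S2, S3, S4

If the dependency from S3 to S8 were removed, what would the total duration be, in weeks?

10

Original critical path: S1→S5→S8 = 2+3+5 = 10 ⇒ 10 weeks.
Dropping S3→S8 doesn't change S8's earliest start (5); another predecessor still binds.
After: S1→S5→S8 = 2+3+5 = 10 → 10 weeks.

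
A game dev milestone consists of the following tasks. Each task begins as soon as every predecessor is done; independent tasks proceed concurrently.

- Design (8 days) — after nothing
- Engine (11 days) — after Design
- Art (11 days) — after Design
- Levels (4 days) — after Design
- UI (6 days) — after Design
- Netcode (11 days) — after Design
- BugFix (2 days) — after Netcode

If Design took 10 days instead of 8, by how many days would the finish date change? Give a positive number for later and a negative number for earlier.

2

Actual critical path: Design→Netcode→BugFix = 8+11+2 = 21 ⇒ 21 days.
Design is on the critical path; changing it to 10 makes that path 23 days.
The critical path is still Design→Netcode→BugFix; finish is now 23 days.
Change in finish: 23 − 21 = +2 days.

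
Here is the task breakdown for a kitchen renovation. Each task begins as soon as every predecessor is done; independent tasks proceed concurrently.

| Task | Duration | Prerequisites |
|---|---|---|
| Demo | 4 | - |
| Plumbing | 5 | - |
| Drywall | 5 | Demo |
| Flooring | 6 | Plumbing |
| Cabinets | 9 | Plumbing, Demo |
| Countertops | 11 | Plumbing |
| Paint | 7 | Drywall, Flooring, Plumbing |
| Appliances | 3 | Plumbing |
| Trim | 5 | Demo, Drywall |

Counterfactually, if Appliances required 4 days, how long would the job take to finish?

Baseline: Plumbing→Flooring→Paint = 5+6+7 = 18 → 18 days.
The longest path through Appliances is only 8 days, so Appliances has float 10.
That remains the longest chain; total 18 days.

18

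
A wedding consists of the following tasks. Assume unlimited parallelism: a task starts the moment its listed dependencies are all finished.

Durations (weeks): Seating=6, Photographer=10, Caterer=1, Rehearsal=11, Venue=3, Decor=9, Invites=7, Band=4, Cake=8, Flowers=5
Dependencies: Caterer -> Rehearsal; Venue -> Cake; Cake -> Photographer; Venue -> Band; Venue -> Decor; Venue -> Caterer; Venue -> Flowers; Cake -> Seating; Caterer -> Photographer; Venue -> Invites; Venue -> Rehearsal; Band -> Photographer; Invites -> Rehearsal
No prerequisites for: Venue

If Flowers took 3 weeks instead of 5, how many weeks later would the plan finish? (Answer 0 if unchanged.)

0

As given, the longest chain is Venue→Invites→Rehearsal = 3+7+11 = 21, so the finish is 21 weeks.
Flowers is off the critical path — its longest chain is 8 weeks, giving 13 of slack.
The critical path is still Venue→Invites→Rehearsal; finish is now 21 weeks.
Change in finish: 21 − 21 = +0 weeks.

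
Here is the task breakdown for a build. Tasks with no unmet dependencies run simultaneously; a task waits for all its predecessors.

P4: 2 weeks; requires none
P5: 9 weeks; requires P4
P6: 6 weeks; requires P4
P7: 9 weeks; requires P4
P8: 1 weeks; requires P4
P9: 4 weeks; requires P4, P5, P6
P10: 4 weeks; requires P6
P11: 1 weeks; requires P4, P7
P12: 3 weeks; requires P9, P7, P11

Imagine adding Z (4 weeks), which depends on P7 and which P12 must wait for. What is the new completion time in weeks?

18

Originally the project takes 18 weeks.
With Z inserted, P12 now waits for max(P9, P7, P11, Z).
New critical path: P4→P5→P9→P12 = 2+9+4+3 = 18 ⇒ 18 weeks.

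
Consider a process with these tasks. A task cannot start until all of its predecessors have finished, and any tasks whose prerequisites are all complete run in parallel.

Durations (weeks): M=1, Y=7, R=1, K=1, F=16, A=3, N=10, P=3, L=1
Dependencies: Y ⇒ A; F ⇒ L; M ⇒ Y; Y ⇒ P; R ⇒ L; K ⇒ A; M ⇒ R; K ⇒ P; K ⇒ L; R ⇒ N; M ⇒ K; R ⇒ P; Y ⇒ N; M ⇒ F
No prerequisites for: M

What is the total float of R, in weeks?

6

Critical path: M→Y→N = 1+7+10 = 18, so the finish is 18 weeks.
R finishes as early as 2 and must finish by 8.
So R can slip 8 − 2 = 6 weeks.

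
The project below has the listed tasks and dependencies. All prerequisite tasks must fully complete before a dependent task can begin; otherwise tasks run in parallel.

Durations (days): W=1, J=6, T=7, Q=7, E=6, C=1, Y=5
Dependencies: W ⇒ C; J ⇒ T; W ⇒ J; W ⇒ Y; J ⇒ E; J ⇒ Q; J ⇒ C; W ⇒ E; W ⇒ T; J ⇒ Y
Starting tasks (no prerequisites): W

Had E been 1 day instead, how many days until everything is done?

The binding path is W→J→T = 1+6+7 = 14; finish at 14 days.
E has 1 day of float (longest path through it is 13).
The critical path is still W→J→T; finish is now 14 days.

14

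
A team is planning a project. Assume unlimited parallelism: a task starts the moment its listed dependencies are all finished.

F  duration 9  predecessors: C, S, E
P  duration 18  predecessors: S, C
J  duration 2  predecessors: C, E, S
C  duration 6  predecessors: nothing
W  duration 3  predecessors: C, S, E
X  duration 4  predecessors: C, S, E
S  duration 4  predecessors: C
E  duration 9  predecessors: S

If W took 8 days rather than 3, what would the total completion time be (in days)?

As given, the longest chain is C→S→E→F = 6+4+9+9 = 28, so the finish is 28 days.
W has 6 days of float (longest path through it is 22).
That remains the longest chain; total 28 days.

28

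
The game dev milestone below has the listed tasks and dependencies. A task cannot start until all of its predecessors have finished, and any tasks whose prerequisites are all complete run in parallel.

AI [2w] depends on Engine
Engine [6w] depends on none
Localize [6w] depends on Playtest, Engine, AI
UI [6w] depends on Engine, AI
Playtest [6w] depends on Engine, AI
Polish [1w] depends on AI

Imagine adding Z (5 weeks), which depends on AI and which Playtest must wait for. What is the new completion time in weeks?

Originally the job takes 20 weeks.
With Z inserted, Playtest now waits for max(Engine, AI, Z).
New critical path: Engine→AI→Z→Playtest→Localize = 6+2+5+6+6 = 25 ⇒ 25 weeks.

25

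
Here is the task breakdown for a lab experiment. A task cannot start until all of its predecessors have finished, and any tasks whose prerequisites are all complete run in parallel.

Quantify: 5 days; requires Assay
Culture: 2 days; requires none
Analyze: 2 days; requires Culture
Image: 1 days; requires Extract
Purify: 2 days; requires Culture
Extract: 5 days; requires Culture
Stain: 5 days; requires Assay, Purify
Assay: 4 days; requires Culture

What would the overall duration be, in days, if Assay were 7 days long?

14

The binding path is Culture→Assay→Stain = 2+4+5 = 11; finish at 11 days.
Assay is on the critical path; changing it to 7 makes that path 14 days.
That remains the longest chain; total 14 days.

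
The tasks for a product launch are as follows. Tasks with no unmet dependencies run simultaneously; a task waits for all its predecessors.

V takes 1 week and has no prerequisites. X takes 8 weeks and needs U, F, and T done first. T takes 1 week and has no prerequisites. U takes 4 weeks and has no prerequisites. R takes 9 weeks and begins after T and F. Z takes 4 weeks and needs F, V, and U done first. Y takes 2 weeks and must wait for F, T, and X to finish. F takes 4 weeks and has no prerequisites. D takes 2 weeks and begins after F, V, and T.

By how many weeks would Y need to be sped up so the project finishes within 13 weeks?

1

Current finish: 14 weeks; target: 13.
Y is on every critical path, so each week cut from Y cuts the finish by one (this holds down to a finish of 13).
Need 14 − 13 = 1 week off Y → Y becomes 1 week, finish becomes 13.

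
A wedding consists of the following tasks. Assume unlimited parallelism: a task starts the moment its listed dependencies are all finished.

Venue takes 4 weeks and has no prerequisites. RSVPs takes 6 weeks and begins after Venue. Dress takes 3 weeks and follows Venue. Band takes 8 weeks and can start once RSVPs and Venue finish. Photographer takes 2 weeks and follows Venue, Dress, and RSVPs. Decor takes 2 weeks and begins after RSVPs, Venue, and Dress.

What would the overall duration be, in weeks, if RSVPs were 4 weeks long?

16

Actual critical path: Venue→RSVPs→Band = 4+6+8 = 18 ⇒ 18 weeks.
Since RSVPs is critical, the -2 change carries straight to that chain (now 16 weeks).
The critical path is still Venue→RSVPs→Band; finish is now 16 weeks.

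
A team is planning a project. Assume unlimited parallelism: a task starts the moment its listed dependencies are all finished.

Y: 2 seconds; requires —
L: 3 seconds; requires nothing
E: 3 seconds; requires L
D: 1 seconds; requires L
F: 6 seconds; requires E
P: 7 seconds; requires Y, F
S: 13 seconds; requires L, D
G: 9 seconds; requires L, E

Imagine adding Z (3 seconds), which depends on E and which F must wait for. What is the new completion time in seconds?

22

Originally the job takes 19 seconds.
With Z inserted, F now waits for max(E, Z).
New critical path: L→E→Z→F→P = 3+3+3+6+7 = 22 ⇒ 22 seconds.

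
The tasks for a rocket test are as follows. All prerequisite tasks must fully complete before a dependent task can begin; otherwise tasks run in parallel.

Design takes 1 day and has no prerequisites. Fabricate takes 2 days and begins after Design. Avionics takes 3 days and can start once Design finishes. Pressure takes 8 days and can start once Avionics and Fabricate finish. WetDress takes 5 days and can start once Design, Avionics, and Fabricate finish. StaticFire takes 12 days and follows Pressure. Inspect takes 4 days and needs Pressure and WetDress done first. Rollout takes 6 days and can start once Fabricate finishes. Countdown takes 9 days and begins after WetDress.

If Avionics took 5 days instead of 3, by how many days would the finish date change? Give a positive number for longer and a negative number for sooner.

2

As given, the longest chain is Design→Avionics→Pressure→StaticFire = 1+3+8+12 = 24, so the finish is 24 days.
Avionics lies on that path, so at 5 days the path becomes 26 days.
That remains the longest chain; total 26 days.
Change in finish: 26 − 24 = +2 days.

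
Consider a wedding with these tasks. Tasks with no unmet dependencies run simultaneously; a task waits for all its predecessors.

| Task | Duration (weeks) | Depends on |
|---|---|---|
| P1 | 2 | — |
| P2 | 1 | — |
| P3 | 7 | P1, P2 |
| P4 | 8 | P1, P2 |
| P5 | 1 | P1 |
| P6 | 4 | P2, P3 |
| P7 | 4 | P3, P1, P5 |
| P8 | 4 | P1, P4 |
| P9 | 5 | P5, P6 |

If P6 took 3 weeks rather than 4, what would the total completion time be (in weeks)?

Baseline: P1→P3→P6→P9 = 2+7+4+5 = 18 → 18 weeks.
P6 lies on that path, so at 3 weeks the path becomes 17 weeks.
The critical path is still P1→P3→P6→P9; finish is now 17 weeks.

17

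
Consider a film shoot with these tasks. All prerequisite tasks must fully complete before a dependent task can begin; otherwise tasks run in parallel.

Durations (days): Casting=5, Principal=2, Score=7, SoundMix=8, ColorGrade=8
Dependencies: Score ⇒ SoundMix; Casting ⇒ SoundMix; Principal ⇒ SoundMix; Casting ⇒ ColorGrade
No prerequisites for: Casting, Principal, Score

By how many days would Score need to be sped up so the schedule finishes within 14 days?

Current finish: 15 days; target: 14.
Score is on every critical path, so each day cut from Score cuts the finish by one (this holds down to a finish of 13).
Need 15 − 14 = 1 day off Score → Score becomes 6 days, finish becomes 14.

1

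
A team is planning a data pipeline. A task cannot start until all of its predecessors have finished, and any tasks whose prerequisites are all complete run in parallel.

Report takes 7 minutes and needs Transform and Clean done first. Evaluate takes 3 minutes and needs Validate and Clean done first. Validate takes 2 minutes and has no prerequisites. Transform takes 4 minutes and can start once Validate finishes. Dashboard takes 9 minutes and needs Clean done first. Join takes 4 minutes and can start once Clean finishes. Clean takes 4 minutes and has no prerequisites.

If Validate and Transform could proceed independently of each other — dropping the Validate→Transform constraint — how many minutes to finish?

With the dependency in place, Clean→Dashboard = 4+9 = 13 sets the finish at 13 minutes.
Without Validate→Transform, Transform's earliest start moves from 2 to 0.
New critical path: Clean→Dashboard = 4+9 = 13 ⇒ 13 minutes.

13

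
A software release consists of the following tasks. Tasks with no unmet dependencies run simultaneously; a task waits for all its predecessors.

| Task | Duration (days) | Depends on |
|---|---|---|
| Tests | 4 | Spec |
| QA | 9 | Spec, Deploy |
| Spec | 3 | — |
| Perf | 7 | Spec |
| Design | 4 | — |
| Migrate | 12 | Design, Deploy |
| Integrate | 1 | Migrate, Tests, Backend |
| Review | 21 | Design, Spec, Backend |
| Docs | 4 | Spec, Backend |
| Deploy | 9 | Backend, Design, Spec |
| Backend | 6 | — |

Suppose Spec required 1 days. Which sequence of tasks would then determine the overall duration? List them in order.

As given, the longest chain is Backend→Deploy→Migrate→Integrate = 6+9+12+1 = 28, so the finish is 28 days.
Spec is off the critical path — its longest chain is 25 days, giving 3 of slack.
That remains the longest chain; total 28 days.

Backend, Deploy, Migrate, Integrate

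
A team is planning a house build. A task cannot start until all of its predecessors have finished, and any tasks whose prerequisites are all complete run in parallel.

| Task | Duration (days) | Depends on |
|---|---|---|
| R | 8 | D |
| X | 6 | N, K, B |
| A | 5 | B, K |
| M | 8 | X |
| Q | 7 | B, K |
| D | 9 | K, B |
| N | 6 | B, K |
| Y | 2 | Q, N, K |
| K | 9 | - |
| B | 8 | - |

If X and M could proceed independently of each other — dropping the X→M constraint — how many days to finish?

26

Original critical path: K→N→X→M = 9+6+6+8 = 29 ⇒ 29 days.
Without X→M, M's earliest start moves from 21 to 0.
The longest chain is now K→D→R = 9+9+8 = 26, so the project takes 26 days.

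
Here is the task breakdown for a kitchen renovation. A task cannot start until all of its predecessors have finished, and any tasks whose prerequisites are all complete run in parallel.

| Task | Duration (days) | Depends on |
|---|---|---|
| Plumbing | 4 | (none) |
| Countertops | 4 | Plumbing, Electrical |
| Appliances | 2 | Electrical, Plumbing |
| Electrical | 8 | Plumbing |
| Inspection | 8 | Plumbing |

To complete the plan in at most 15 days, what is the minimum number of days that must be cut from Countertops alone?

Current finish: 16 days; target: 15.
Countertops is on every critical path, so each day cut from Countertops cuts the finish by one (this holds down to a finish of 14).
Need 16 − 15 = 1 day off Countertops → Countertops becomes 3 days, finish becomes 15.

1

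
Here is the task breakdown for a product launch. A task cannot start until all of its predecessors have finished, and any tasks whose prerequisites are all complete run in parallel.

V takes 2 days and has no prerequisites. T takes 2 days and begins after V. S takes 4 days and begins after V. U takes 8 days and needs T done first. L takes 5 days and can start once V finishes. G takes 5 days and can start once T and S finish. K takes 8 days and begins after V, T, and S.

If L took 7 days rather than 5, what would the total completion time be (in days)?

14

Critical path before the change: V→S→K = 2+4+8 = 14 giving 14 days.
The longest path through L is only 7 days, so L has float 7.
No other chain overtakes it, so the finish is 14 days.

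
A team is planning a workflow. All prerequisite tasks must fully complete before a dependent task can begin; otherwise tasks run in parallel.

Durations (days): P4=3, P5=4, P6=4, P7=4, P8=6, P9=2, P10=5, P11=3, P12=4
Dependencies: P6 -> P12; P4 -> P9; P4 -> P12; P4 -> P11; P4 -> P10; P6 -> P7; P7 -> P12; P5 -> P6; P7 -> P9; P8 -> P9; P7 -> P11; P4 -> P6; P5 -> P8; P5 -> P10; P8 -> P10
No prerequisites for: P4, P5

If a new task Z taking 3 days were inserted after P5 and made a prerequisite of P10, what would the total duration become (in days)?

16

Originally the project takes 16 days.
With Z inserted, P10 now waits for max(P8, P5, P4, Z).
New critical path: P5→P6→P7→P12 = 4+4+4+4 = 16 ⇒ 16 days.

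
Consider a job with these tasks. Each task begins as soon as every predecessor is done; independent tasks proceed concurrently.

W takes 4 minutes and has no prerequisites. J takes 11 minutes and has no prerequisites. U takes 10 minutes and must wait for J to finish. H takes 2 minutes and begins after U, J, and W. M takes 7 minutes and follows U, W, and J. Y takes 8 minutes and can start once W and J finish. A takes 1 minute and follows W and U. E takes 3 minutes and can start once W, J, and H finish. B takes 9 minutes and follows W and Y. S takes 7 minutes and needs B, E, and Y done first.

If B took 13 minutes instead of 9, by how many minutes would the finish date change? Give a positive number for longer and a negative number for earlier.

As given, the longest chain is J→Y→B→S = 11+8+9+7 = 35, so the finish is 35 minutes.
Since B is critical, the +4 change carries straight to that chain (now 39 minutes).
No other chain overtakes it, so the finish is 39 minutes.
Change in finish: 39 − 35 = +4 minutes.

4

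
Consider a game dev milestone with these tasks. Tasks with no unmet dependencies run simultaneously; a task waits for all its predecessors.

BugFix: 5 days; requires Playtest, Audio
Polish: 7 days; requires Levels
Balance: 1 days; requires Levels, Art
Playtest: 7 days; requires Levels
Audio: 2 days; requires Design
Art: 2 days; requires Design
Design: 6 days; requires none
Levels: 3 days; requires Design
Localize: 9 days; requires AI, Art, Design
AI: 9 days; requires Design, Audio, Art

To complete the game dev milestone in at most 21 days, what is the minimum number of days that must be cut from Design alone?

5

Current finish: 26 days; target: 21.
Design is on every critical path, so each day cut from Design cuts the finish by one (this holds down to a finish of 21).
Need 26 − 21 = 5 days off Design → Design becomes 1 day, finish becomes 21.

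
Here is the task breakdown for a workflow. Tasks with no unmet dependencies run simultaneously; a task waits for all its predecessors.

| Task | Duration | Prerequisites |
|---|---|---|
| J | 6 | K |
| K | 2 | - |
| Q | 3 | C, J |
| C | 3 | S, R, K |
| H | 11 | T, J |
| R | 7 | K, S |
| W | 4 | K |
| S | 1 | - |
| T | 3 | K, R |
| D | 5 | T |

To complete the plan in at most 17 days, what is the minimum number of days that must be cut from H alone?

Current finish: 23 days; target: 17.
H is on every critical path, so each day cut from H cuts the finish by one (this holds down to a finish of 17).
Need 23 − 17 = 6 days off H → H becomes 5 days, finish becomes 17.

6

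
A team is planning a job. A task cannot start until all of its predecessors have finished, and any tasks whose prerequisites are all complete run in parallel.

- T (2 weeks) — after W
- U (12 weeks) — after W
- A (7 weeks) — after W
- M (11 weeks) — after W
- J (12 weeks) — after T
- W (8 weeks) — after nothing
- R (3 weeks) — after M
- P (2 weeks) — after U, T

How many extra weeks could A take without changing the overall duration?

7

The longest chain is W→U→P = 8+12+2 = 22; overall finish 22 weeks.
Longest path through A: 15 weeks (earliest finish 15, latest finish 22).
Slack of A = 15 − 8 = 7 weeks.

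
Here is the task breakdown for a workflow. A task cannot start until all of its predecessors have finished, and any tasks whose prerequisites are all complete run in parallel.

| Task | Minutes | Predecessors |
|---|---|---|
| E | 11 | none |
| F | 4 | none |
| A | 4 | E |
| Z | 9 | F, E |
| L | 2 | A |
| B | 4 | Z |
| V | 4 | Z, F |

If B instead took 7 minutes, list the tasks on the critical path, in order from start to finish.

E, Z, B

The binding path is E→Z→B = 11+9+4 = 24; finish at 24 minutes.
B lies on that path, so at 7 minutes the path becomes 27 minutes.
That remains the longest chain; total 27 minutes.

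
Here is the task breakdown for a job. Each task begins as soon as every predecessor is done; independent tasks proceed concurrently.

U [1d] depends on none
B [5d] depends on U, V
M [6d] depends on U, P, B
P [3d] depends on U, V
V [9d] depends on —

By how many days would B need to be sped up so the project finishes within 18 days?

Current finish: 20 days; target: 18.
B is on every critical path, so each day cut from B cuts the finish by one (this holds down to a finish of 18).
Need 20 − 18 = 2 days off B → B becomes 3 days, finish becomes 18.

2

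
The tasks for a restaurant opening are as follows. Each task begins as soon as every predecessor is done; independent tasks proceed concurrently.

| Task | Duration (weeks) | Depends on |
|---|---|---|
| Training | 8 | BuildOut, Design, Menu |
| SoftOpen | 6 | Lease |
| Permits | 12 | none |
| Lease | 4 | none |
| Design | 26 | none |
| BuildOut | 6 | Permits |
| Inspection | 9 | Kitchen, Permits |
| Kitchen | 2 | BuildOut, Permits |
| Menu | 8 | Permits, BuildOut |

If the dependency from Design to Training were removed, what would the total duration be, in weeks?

34

With the dependency in place, Permits→BuildOut→Menu→Training = 12+6+8+8 = 34 sets the finish at 34 weeks.
Dropping Design→Training doesn't change Training's earliest start (26); another predecessor still binds.
New critical path: Permits→BuildOut→Menu→Training = 12+6+8+8 = 34 ⇒ 34 weeks.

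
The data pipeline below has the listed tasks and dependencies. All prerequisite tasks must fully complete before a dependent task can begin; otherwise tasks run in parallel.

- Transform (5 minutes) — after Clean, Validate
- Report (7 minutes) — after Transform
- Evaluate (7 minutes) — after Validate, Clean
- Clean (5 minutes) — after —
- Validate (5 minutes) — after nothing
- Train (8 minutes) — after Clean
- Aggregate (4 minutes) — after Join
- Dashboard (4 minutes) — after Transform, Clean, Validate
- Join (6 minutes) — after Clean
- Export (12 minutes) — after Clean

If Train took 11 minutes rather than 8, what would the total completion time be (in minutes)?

As given, the longest chain is Clean→Transform→Report = 5+5+7 = 17, so the finish is 17 minutes.
Train is off the critical path — its longest chain is 13 minutes, giving 4 of slack.
That remains the longest chain; total 17 minutes.

17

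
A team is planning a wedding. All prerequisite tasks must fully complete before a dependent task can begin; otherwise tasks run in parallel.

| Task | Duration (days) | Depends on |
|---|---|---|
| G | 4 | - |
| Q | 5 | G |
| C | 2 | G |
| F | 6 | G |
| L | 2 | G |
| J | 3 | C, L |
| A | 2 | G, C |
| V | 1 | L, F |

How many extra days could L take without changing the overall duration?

2

G→F→V = 4+6+1 = 11 sets the makespan at 11 days.
L finishes as early as 6 and must finish by 8.
So L can slip 8 − 6 = 2 days.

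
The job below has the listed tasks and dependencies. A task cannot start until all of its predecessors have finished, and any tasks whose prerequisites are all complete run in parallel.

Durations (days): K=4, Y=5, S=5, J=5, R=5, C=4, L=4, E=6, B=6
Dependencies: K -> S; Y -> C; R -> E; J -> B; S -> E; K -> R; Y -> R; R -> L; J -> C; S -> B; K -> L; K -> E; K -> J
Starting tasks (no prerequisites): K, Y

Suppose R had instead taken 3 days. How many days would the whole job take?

Actual critical path: Y→R→E = 5+5+6 = 16 ⇒ 16 days.
Since R is critical, the -2 change carries straight to that chain (now 14 days).
New critical path: K→S→E = 4+5+6 = 15 ⇒ 15 days.

15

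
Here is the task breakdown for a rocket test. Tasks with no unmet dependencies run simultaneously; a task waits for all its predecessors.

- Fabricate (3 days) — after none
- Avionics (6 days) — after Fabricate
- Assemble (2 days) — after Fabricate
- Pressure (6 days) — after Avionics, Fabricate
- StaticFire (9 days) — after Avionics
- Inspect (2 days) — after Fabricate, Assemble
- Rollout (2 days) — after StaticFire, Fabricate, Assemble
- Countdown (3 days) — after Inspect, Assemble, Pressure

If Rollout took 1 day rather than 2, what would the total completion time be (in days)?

19

As given, the longest chain is Fabricate→Avionics→StaticFire→Rollout = 3+6+9+2 = 20, so the finish is 20 days.
Rollout is on the critical path; changing it to 1 makes that path 19 days.
That remains the longest chain; total 19 days.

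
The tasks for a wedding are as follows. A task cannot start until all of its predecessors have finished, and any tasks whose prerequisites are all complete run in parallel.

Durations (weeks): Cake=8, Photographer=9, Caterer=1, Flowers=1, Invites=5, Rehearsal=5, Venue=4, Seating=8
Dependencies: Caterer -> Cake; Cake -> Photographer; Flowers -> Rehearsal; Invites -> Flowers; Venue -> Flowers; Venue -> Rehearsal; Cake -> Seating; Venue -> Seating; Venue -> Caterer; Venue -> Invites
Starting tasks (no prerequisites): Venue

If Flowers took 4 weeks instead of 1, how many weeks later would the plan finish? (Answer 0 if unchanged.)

0

The binding path is Venue→Caterer→Cake→Photographer = 4+1+8+9 = 22; finish at 22 weeks.
Flowers is off the critical path — its longest chain is 15 weeks, giving 7 of slack.
No other chain overtakes it, so the finish is 22 weeks.
Change in finish: 22 − 22 = +0 weeks.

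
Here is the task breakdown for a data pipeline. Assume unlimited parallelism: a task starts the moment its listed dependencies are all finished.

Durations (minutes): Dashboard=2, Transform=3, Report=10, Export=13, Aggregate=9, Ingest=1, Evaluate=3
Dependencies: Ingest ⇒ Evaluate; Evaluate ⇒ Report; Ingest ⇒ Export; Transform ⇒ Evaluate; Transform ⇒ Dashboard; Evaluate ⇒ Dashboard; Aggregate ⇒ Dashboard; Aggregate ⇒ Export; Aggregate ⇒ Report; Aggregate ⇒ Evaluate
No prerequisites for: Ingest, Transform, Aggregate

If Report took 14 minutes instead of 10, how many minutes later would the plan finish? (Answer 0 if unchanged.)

Critical path before the change: Aggregate→Evaluate→Report = 9+3+10 = 22 giving 22 minutes.
Since Report is critical, the +4 change carries straight to that chain (now 26 minutes).
The critical path is still Aggregate→Evaluate→Report; finish is now 26 minutes.
Change in finish: 26 − 22 = +4 minutes.

4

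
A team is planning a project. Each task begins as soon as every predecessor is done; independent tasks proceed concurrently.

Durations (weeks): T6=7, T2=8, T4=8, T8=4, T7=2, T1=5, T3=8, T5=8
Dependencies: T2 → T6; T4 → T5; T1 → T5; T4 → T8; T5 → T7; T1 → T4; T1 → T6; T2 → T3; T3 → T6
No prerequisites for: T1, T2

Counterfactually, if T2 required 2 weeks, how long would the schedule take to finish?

23

Critical path before the change: T2→T3→T6 = 8+8+7 = 23 giving 23 weeks.
T2 lies on that path, so at 2 weeks the path becomes 17 weeks.
Now T1→T4→T5→T7 = 5+8+8+2 = 23 is longest, so the finish becomes 23 weeks.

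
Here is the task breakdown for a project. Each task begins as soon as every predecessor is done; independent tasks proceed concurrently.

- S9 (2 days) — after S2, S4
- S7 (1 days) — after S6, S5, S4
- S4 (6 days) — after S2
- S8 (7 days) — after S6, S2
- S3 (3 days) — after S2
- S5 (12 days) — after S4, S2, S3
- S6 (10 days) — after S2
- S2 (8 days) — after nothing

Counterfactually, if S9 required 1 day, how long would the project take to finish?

Baseline: S2→S4→S5→S7 = 8+6+12+1 = 27 → 27 days.
S9 has 11 days of float (longest path through it is 16).
The critical path is still S2→S4→S5→S7; finish is now 27 days.

27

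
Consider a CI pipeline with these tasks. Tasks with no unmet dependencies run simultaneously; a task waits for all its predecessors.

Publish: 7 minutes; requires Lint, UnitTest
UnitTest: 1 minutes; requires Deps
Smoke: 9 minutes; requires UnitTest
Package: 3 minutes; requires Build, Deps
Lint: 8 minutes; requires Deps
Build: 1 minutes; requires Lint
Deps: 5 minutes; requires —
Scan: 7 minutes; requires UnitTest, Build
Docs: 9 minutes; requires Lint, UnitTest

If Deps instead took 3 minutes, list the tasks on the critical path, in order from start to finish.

Deps, Lint, Docs

Actual critical path: Deps→Lint→Docs = 5+8+9 = 22 ⇒ 22 minutes.
Deps lies on that path, so at 3 minutes the path becomes 20 minutes.
That remains the longest chain; total 20 minutes.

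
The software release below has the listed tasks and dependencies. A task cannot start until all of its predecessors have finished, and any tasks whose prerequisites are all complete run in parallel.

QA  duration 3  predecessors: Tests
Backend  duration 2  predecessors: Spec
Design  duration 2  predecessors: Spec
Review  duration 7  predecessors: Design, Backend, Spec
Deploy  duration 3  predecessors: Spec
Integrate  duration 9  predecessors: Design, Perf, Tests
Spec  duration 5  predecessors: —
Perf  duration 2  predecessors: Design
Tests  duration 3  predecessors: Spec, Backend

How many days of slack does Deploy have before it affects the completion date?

Critical path: Spec→Backend→Tests→Integrate = 5+2+3+9 = 19, so the finish is 19 days.
Deploy finishes as early as 8 and must finish by 19.
Float = 19 − 8 = 11.

11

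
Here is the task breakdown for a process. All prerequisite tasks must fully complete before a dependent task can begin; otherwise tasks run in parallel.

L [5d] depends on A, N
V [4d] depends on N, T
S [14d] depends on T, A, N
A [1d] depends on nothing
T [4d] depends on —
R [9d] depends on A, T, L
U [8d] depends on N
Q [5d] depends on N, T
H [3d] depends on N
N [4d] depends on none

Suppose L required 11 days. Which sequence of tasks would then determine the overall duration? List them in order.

N, L, R

As given, the longest chain is N→L→R = 4+5+9 = 18, so the finish is 18 days.
L lies on that path, so at 11 days the path becomes 24 days.
That remains the longest chain; total 24 days.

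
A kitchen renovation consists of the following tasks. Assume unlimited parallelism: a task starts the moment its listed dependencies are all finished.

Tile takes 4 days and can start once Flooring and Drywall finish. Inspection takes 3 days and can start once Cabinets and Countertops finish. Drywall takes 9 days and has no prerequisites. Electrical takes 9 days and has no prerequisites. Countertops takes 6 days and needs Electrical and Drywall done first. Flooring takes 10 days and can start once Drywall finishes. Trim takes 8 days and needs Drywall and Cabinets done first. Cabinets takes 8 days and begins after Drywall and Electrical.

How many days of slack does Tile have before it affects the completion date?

The longest chain is Electrical→Cabinets→Trim = 9+8+8 = 25; overall finish 25 days.
The longest chain containing Tile totals 23 days.
Float = 25 − 23 = 2.

2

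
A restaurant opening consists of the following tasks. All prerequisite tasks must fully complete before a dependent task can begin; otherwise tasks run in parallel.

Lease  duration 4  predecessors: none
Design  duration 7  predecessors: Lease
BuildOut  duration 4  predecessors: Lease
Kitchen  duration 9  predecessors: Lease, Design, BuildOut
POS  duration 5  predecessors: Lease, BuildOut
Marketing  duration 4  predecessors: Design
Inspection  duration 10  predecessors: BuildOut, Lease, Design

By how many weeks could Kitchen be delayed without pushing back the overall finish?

1

Critical path: Lease→Design→Inspection = 4+7+10 = 21, so the finish is 21 weeks.
Longest path through Kitchen: 20 weeks (earliest finish 20, latest finish 21).
Float = 21 − 20 = 1.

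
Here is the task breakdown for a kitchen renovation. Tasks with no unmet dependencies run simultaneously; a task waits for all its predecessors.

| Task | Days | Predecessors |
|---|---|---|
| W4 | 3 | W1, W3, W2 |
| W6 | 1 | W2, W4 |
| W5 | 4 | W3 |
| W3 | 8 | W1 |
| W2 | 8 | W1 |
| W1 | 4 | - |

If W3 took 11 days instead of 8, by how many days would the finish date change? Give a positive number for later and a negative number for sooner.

Actual critical path: W1→W3→W4→W6 = 4+8+3+1 = 16 ⇒ 16 days.
W3 lies on that path, so at 11 days the path becomes 19 days.
The critical path is still W1→W3→W4→W6; finish is now 19 days.
Change in finish: 19 − 16 = +3 days.

3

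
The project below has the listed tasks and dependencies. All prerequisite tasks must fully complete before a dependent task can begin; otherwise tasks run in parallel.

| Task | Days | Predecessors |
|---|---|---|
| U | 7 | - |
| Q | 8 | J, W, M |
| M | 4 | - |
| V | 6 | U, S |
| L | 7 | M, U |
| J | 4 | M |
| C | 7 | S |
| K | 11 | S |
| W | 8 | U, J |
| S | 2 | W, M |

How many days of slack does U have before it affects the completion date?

1

The longest chain is M→J→W→S→K = 4+4+8+2+11 = 29; overall finish 29 days.
U finishes as early as 7 and must finish by 8.
Float = 29 − 28 = 1.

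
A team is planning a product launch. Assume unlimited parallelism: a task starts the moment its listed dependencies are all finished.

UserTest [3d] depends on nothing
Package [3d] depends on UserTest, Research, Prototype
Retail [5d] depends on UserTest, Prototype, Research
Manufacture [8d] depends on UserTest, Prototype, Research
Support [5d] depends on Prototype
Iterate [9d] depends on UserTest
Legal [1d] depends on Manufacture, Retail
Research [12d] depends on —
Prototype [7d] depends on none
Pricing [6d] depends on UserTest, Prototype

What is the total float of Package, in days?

The longest chain is Research→Manufacture→Legal = 12+8+1 = 21; overall finish 21 days.
Longest path through Package: 15 days (earliest finish 15, latest finish 21).
Float = 21 − 15 = 6.

6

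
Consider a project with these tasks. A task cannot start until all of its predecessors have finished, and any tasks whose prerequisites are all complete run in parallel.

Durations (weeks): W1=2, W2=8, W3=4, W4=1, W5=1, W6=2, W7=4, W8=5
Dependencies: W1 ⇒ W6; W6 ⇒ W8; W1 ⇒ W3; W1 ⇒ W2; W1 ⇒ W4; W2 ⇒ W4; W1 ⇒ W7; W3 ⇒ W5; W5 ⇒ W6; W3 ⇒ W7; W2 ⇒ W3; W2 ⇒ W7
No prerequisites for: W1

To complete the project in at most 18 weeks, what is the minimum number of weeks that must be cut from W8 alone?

Current finish: 22 weeks; target: 18.
W8 is on every critical path, so each week cut from W8 cuts the finish by one (this holds down to a finish of 18).
Need 22 − 18 = 4 weeks off W8 → W8 becomes 1 week, finish becomes 18.

4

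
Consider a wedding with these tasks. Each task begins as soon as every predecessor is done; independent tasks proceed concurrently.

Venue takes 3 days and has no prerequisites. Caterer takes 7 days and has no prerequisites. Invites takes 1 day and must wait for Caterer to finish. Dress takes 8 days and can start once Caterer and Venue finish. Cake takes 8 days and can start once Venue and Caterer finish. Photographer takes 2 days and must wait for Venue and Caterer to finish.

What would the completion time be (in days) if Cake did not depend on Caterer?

Original critical path: Caterer→Dress = 7+8 = 15 ⇒ 15 days.
Without Caterer→Cake, Cake's earliest start moves from 7 to 3.
New critical path: Caterer→Dress = 7+8 = 15 ⇒ 15 days.

15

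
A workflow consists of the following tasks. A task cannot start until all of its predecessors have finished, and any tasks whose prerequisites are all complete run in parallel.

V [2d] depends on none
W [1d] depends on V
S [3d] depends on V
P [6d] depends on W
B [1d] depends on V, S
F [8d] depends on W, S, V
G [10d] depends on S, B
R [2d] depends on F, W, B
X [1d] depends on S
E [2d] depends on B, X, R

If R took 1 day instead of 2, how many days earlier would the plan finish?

Baseline: V→S→F→R→E = 2+3+8+2+2 = 17 → 17 days.
R is on the critical path; changing it to 1 makes that path 16 days.
The binding chain switches to V→S→B→G = 2+3+1+10 = 16; finish 16 days.
Change in finish: 16 − 17 = -1 days.

1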